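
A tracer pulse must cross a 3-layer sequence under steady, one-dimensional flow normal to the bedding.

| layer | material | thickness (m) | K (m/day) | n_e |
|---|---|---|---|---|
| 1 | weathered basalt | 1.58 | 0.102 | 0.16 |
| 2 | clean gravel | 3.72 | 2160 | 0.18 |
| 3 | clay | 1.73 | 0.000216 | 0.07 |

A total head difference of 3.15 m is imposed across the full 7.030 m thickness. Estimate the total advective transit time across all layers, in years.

7.28

With flow normal to the layers, continuity requires the same specific discharge q through every layer.
Σ(b_i/K_i) = 1.58/0.102 + 3.72/2160 + 1.73/0.000216 = 8025 d.
q = Δh / Σ(b_i/K_i) = 3.15 / 8025 = 0.0003925 m/day.
In each layer the seepage velocity is v_i = q/n_i, so the layer transit time is t_i = b_i·n_i / q:
  layer 1 (weathered basalt): t_1 = 1.58 × 0.16 / 0.0003925 = 644.0 d
  layer 2 (clean gravel): t_2 = 3.72 × 0.18 / 0.0003925 = 1706 d
  layer 3 (clay): t_3 = 1.73 × 0.07 / 0.0003925 = 308.5 d
Total t = Σ t_i = 2658 days = 7.278 years.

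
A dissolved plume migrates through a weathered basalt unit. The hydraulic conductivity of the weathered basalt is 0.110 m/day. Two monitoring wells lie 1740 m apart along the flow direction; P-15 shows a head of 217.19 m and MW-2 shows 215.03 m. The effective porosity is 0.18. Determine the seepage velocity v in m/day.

0.000759

Hydraulic gradient i = (217.19 − 215.03) / 1740 = 2.16 / 1740 = 0.001241.
Darcy flux q = K · i = 0.1100 × 0.001241 = 0.0001366 m/day.
Seepage velocity v = q / n_e = 0.0001366 / 0.18 = 0.0007586 m/day.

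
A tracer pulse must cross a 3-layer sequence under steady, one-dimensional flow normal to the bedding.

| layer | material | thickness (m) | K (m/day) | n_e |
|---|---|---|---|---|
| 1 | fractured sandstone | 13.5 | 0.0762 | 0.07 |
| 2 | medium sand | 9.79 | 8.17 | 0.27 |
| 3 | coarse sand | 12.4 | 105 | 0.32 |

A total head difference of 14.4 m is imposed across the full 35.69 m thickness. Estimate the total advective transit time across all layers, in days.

With flow normal to the layers, continuity requires the same specific discharge q through every layer.
Σ(b_i/K_i) = 13.5/0.0762 + 9.79/8.17 + 12.4/105 = 178.5 d.
q = Δh / Σ(b_i/K_i) = 14.4 / 178.5 = 0.08068 m/day.
In each layer the seepage velocity is v_i = q/n_i, so the layer transit time is t_i = b_i·n_i / q:
  layer 1 (fractured sandstone): t_1 = 13.5 × 0.07 / 0.08068 = 11.71 d
  layer 2 (medium sand): t_2 = 9.79 × 0.27 / 0.08068 = 32.76 d
  layer 3 (coarse sand): t_3 = 12.4 × 0.32 / 0.08068 = 49.18 d
Total t = Σ t_i = 93.66 days.

93.7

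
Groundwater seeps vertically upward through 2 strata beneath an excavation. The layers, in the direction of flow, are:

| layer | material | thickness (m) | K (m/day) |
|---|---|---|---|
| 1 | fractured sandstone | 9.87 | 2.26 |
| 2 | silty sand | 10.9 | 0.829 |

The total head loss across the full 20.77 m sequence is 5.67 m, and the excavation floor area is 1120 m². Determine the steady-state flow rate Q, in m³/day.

Flow is perpendicular to layering, so the layers act in series and the equivalent K is the thickness-weighted harmonic mean.
Total thickness L = 9.87 + 10.9 = 20.77 m.
Σ(b_i/K_i) = 9.87/2.26 + 10.9/0.829 = 17.52 d.
K_eq = L / Σ(b_i/K_i) = 20.77 / 17.52 = 1.186 m/day.
Q = K_eq · A · (Δh/L) = 1.186 × 1120 × (5.67/20.77) = 362.6 m³/day.

363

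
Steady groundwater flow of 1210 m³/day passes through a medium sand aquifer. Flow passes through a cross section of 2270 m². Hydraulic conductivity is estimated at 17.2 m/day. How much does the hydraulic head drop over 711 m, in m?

22.0

From Q = K·A·i, i = Q / (K·A) = 1210 / (17.20 × 2270) = 0.03099.
Head loss Δh = i · L = 0.03099 × 711 = 22.03 m.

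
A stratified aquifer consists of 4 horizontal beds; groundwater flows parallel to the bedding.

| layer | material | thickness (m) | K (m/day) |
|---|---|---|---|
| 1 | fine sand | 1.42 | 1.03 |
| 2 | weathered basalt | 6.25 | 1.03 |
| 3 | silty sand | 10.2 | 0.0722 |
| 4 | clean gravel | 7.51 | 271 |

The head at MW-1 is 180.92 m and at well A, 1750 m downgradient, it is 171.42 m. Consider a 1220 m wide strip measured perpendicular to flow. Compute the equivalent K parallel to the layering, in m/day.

Flow is parallel to layering, so each bed carries its own Darcy discharge and the transmissivities add.
Σ(K_i·b_i) = 1.03×1.42 + 1.03×6.25 + 0.0722×10.2 + 271×7.51 = 2044 m²/day.
Total thickness b = 25.38 m, so K_eq = Σ(K_i·b_i)/b = 80.53 m/day.

80.5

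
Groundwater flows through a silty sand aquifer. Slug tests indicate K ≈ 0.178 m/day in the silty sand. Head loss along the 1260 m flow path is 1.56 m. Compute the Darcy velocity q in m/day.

0.000220

Hydraulic gradient i = Δh / L = 1.56 / 1260 = 0.001238.
Specific discharge q = K · i = 0.1780 × 0.001238 = 0.0002204 m/day.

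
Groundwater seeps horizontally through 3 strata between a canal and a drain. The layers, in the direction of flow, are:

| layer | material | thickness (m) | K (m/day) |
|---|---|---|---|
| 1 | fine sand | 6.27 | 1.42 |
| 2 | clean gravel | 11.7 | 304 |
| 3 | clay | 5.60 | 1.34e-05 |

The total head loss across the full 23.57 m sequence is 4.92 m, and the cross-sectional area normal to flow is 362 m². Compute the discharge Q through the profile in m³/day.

Flow is perpendicular to layering, so the layers act in series and the equivalent K is the thickness-weighted harmonic mean.
Total thickness L = 6.27 + 11.7 + 5.60 = 23.57 m.
Σ(b_i/K_i) = 6.27/1.42 + 11.7/304 + 5.60/1.34e-05 = 4.179e+05 d.
K_eq = L / Σ(b_i/K_i) = 23.57 / 4.179e+05 = 5.640e-05 m/day.
Q = K_eq · A · (Δh/L) = 5.640e-05 × 362 × (4.92/23.57) = 0.004262 m³/day.

0.00426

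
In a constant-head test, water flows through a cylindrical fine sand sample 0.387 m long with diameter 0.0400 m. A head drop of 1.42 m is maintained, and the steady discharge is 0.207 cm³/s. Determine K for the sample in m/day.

3.88

Cross-sectional area A = π·(d/2)² = π × (0.0400/2)² = 0.001257 m².
Convert discharge: 0.207 cm³/s = 2.070e-07 m³/s.
Darcy's law rearranged: K = Q·L / (A·Δh) = 2.070e-07 × 0.387 / (0.001257 × 1.42) = 4.489e-05 m/s = 3.879 m/day.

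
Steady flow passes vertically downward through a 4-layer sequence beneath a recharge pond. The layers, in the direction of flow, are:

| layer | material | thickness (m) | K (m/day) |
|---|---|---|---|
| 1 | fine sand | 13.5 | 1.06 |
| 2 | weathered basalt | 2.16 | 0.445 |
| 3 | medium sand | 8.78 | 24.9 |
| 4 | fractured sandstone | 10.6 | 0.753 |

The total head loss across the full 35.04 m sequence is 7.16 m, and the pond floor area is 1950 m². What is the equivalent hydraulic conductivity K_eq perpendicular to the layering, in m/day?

Flow is perpendicular to layering, so the layers act in series and the equivalent K is the thickness-weighted harmonic mean.
Total thickness L = 13.5 + 2.16 + 8.78 + 10.6 = 35.04 m.
Σ(b_i/K_i) = 13.5/1.06 + 2.16/0.445 + 8.78/24.9 + 10.6/0.753 = 32.02 d.
K_eq = L / Σ(b_i/K_i) = 35.04 / 32.02 = 1.094 m/day.

1.09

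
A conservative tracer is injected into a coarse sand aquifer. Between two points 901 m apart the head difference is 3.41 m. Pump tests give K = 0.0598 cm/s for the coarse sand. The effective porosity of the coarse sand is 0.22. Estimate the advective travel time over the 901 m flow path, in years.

2.78

Convert K: 0.0598 cm/s × 864 = 51.67 m/day.
Hydraulic gradient i = Δh / L = 3.41 / 901 = 0.003785.
Darcy flux q = K · i = 51.67 × 0.003785 = 0.1955 m/day.
Seepage velocity v = q / n_e = 0.1955 / 0.22 = 0.8888 m/day.
Travel time t = L / v = 901 / 0.8888 = 1014 days = 2.775 years.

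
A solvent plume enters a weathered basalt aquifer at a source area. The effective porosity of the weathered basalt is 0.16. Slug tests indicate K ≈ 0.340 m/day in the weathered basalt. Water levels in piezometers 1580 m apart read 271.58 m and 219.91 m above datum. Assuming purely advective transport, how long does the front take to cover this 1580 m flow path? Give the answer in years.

62.2

Hydraulic gradient i = (271.58 − 219.91) / 1580 = 51.67 / 1580 = 0.03270.
Darcy flux q = K · i = 0.3400 × 0.03270 = 0.01112 m/day.
Seepage velocity v = q / n_e = 0.01112 / 0.16 = 0.06949 m/day.
Travel time t = L / v = 1580 / 0.06949 = 22736 days = 62.25 years.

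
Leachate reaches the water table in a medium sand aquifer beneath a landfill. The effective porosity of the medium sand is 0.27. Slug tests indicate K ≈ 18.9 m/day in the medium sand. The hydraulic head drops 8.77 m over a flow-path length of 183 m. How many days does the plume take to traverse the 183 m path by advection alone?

Hydraulic gradient i = Δh / L = 8.77 / 183 = 0.04792.
Darcy flux q = K · i = 18.90 × 0.04792 = 0.9058 m/day.
Seepage velocity v = q / n_e = 0.9058 / 0.27 = 3.355 m/day.
Travel time t = L / v = 183 / 3.355 = 54.55 days.

54.6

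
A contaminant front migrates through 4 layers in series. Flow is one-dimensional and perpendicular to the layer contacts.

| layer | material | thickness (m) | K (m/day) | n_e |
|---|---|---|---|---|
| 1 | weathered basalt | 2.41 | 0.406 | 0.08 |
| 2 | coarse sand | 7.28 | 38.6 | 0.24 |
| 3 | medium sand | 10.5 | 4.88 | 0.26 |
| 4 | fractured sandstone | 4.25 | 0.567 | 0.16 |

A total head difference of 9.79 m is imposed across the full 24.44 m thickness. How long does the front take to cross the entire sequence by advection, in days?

8.62

With flow normal to the layers, continuity requires the same specific discharge q through every layer.
Σ(b_i/K_i) = 2.41/0.406 + 7.28/38.6 + 10.5/4.88 + 4.25/0.567 = 15.77 d.
q = Δh / Σ(b_i/K_i) = 9.79 / 15.77 = 0.6207 m/day.
In each layer the seepage velocity is v_i = q/n_i, so the layer transit time is t_i = b_i·n_i / q:
  layer 1 (weathered basalt): t_1 = 2.41 × 0.08 / 0.6207 = 0.3106 d
  layer 2 (coarse sand): t_2 = 7.28 × 0.24 / 0.6207 = 2.815 d
  layer 3 (medium sand): t_3 = 10.5 × 0.26 / 0.6207 = 4.398 d
  layer 4 (fractured sandstone): t_4 = 4.25 × 0.16 / 0.6207 = 1.095 d
Total t = Σ t_i = 8.619 days.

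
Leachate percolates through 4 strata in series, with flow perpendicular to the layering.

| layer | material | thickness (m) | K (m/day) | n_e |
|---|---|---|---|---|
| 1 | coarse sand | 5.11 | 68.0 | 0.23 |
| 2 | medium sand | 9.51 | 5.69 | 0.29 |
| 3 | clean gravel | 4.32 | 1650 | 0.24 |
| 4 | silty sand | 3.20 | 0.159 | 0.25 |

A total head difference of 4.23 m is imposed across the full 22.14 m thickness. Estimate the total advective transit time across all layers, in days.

29.8

With flow normal to the layers, continuity requires the same specific discharge q through every layer.
Σ(b_i/K_i) = 5.11/68.0 + 9.51/5.69 + 4.32/1650 + 3.20/0.159 = 21.87 d.
q = Δh / Σ(b_i/K_i) = 4.23 / 21.87 = 0.1934 m/day.
In each layer the seepage velocity is v_i = q/n_i, so the layer transit time is t_i = b_i·n_i / q:
  layer 1 (coarse sand): t_1 = 5.11 × 0.23 / 0.1934 = 6.078 d
  layer 2 (medium sand): t_2 = 9.51 × 0.29 / 0.1934 = 14.26 d
  layer 3 (clean gravel): t_3 = 4.32 × 0.24 / 0.1934 = 5.362 d
  layer 4 (silty sand): t_4 = 3.20 × 0.25 / 0.1934 = 4.137 d
Total t = Σ t_i = 29.84 days.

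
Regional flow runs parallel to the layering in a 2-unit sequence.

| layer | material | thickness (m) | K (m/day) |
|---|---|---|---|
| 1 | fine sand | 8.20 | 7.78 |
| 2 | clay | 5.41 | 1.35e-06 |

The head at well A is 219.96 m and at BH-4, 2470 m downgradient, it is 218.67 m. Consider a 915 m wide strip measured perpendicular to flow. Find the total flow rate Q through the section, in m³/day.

30.5

Flow is parallel to layering, so each bed carries its own Darcy discharge and the transmissivities add.
Σ(K_i·b_i) = 7.78×8.20 + 1.35e-06×5.41 = 63.80 m²/day.
Hydraulic gradient i = (219.96 − 218.67) / 2470 = 1.29 / 2470 = 0.0005223.
Q = Σ(K_i·b_i) · W · i = 63.80 × 915 × 0.0005223 = 30.49 m³/day.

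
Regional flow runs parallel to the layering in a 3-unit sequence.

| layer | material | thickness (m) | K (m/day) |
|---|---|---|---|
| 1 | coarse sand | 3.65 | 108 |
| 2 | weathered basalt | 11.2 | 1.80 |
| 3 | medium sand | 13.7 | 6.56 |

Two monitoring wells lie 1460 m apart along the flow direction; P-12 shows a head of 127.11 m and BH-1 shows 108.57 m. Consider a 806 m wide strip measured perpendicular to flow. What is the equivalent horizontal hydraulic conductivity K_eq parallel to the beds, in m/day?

Flow is parallel to layering, so each bed carries its own Darcy discharge and the transmissivities add.
Σ(K_i·b_i) = 108×3.65 + 1.80×11.2 + 6.56×13.7 = 504.2 m²/day.
Total thickness b = 28.55 m, so K_eq = Σ(K_i·b_i)/b = 17.66 m/day.

17.7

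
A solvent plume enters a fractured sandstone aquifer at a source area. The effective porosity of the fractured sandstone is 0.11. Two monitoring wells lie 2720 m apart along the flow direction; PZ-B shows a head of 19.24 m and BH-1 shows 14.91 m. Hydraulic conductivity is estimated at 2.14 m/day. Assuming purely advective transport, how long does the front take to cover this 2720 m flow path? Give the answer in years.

240

Hydraulic gradient i = (19.24 − 14.91) / 2720 = 4.33 / 2720 = 0.001592.
Darcy flux q = K · i = 2.140 × 0.001592 = 0.003407 m/day.
Seepage velocity v = q / n_e = 0.003407 / 0.11 = 0.03097 m/day.
Travel time t = L / v = 2720 / 0.03097 = 87827 days = 240.5 years.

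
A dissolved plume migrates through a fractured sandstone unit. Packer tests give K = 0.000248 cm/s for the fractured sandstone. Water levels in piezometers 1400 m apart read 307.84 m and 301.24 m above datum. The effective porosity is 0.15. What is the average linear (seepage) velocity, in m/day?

Convert K: 0.000248 cm/s × 864 = 0.2143 m/day.
Hydraulic gradient i = (307.84 − 301.24) / 1400 = 6.6 / 1400 = 0.004714.
Darcy flux q = K · i = 0.2143 × 0.004714 = 0.001010 m/day.
Seepage velocity v = q / n_e = 0.001010 / 0.15 = 0.006734 m/day.

0.00673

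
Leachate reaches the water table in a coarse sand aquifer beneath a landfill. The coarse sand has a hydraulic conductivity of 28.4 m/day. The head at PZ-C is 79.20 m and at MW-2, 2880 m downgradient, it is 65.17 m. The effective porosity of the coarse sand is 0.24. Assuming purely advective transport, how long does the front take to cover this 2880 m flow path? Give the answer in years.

Hydraulic gradient i = (79.20 − 65.17) / 2880 = 14.03 / 2880 = 0.004872.
Darcy flux q = K · i = 28.40 × 0.004872 = 0.1384 m/day.
Seepage velocity v = q / n_e = 0.1384 / 0.24 = 0.5765 m/day.
Travel time t = L / v = 2880 / 0.5765 = 4996 days = 13.68 years.

13.7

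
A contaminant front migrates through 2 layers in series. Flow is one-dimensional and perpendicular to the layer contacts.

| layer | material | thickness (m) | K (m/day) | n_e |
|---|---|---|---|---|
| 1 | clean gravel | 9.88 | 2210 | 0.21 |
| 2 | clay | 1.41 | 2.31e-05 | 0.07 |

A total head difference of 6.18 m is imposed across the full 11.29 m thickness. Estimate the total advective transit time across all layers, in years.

With flow normal to the layers, continuity requires the same specific discharge q through every layer.
Σ(b_i/K_i) = 9.88/2210 + 1.41/2.31e-05 = 61039 d.
q = Δh / Σ(b_i/K_i) = 6.18 / 61039 = 0.0001012 m/day.
In each layer the seepage velocity is v_i = q/n_i, so the layer transit time is t_i = b_i·n_i / q:
  layer 1 (clean gravel): t_1 = 9.88 × 0.21 / 0.0001012 = 20492 d
  layer 2 (clay): t_2 = 1.41 × 0.07 / 0.0001012 = 974.8 d
Total t = Σ t_i = 21467 days = 58.77 years.

58.8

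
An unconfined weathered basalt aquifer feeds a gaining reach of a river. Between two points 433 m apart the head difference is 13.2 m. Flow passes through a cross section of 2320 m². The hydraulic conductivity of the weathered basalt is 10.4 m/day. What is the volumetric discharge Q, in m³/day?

Hydraulic gradient i = Δh / L = 13.2 / 433 = 0.03048.
Darcy's law: Q = K · A · i = 10.40 × 2320 × 0.03048 = 735.5 m³/day.

736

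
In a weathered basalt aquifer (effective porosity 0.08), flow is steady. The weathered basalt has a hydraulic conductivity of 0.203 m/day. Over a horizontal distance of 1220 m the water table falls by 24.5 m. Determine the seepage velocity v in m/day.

Hydraulic gradient i = Δh / L = 24.5 / 1220 = 0.02008.
Darcy flux q = K · i = 0.2030 × 0.02008 = 0.004077 m/day.
Seepage velocity v = q / n_e = 0.004077 / 0.08 = 0.05096 m/day.

0.0510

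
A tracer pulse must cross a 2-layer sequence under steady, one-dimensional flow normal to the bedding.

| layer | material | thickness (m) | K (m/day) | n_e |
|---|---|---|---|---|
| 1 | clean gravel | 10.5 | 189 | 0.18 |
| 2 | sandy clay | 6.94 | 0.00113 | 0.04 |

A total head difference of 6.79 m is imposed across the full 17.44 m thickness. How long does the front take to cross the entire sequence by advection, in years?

5.37

With flow normal to the layers, continuity requires the same specific discharge q through every layer.
Σ(b_i/K_i) = 10.5/189 + 6.94/0.00113 = 6142 d.
q = Δh / Σ(b_i/K_i) = 6.79 / 6142 = 0.001106 m/day.
In each layer the seepage velocity is v_i = q/n_i, so the layer transit time is t_i = b_i·n_i / q:
  layer 1 (clean gravel): t_1 = 10.5 × 0.18 / 0.001106 = 1710 d
  layer 2 (sandy clay): t_2 = 6.94 × 0.04 / 0.001106 = 251.1 d
Total t = Σ t_i = 1961 days = 5.368 years.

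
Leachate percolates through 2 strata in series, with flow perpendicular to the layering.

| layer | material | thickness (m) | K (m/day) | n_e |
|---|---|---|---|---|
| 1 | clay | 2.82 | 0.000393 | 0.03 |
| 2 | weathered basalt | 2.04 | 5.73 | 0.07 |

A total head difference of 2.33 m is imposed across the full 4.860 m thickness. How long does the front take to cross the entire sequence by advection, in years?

With flow normal to the layers, continuity requires the same specific discharge q through every layer.
Σ(b_i/K_i) = 2.82/0.000393 + 2.04/5.73 = 7176 d.
q = Δh / Σ(b_i/K_i) = 2.33 / 7176 = 0.0003247 m/day.
In each layer the seepage velocity is v_i = q/n_i, so the layer transit time is t_i = b_i·n_i / q:
  layer 1 (clay): t_1 = 2.82 × 0.03 / 0.0003247 = 260.6 d
  layer 2 (weathered basalt): t_2 = 2.04 × 0.07 / 0.0003247 = 439.8 d
Total t = Σ t_i = 700.3 days = 1.917 years.

1.92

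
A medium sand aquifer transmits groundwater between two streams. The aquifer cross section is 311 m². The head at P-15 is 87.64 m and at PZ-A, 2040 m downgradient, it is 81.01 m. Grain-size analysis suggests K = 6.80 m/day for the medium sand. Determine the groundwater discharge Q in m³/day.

6.87

Hydraulic gradient i = (87.64 − 81.01) / 2040 = 6.63 / 2040 = 0.003250.
Darcy's law: Q = K · A · i = 6.800 × 311.0 × 0.003250 = 6.873 m³/day.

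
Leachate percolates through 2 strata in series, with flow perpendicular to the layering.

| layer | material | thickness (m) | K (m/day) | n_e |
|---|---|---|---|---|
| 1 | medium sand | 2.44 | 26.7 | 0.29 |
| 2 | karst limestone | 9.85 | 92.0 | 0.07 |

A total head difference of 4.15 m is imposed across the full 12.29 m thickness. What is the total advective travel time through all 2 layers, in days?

0.0668

With flow normal to the layers, continuity requires the same specific discharge q through every layer.
Σ(b_i/K_i) = 2.44/26.7 + 9.85/92.0 = 0.1985 d.
q = Δh / Σ(b_i/K_i) = 4.15 / 0.1985 = 20.91 m/day.
In each layer the seepage velocity is v_i = q/n_i, so the layer transit time is t_i = b_i·n_i / q:
  layer 1 (medium sand): t_1 = 2.44 × 0.29 / 20.91 = 0.03384 d
  layer 2 (karst limestone): t_2 = 9.85 × 0.07 / 20.91 = 0.03297 d
Total t = Σ t_i = 0.06681 days.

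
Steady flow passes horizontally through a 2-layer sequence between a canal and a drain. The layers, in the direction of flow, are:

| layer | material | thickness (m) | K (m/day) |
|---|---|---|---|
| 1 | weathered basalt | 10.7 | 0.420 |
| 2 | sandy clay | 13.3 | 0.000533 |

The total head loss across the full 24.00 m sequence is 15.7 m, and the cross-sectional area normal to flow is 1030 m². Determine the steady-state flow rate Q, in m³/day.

Flow is perpendicular to layering, so the layers act in series and the equivalent K is the thickness-weighted harmonic mean.
Total thickness L = 10.7 + 13.3 = 24.00 m.
Σ(b_i/K_i) = 10.7/0.420 + 13.3/0.000533 = 24979 d.
K_eq = L / Σ(b_i/K_i) = 24.00 / 24979 = 0.0009608 m/day.
Q = K_eq · A · (Δh/L) = 0.0009608 × 1030 × (15.7/24.00) = 0.6474 m³/day.

0.647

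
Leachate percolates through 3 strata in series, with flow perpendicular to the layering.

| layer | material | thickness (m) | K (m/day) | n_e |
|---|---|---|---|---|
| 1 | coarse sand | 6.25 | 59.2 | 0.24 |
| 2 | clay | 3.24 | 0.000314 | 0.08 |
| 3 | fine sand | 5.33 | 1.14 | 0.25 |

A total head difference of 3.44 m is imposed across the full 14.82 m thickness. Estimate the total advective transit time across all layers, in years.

25.4

With flow normal to the layers, continuity requires the same specific discharge q through every layer.
Σ(b_i/K_i) = 6.25/59.2 + 3.24/0.000314 + 5.33/1.14 = 10323 d.
q = Δh / Σ(b_i/K_i) = 3.44 / 10323 = 0.0003332 m/day.
In each layer the seepage velocity is v_i = q/n_i, so the layer transit time is t_i = b_i·n_i / q:
  layer 1 (coarse sand): t_1 = 6.25 × 0.24 / 0.0003332 = 4501 d
  layer 2 (clay): t_2 = 3.24 × 0.08 / 0.0003332 = 777.8 d
  layer 3 (fine sand): t_3 = 5.33 × 0.25 / 0.0003332 = 3999 d
Total t = Σ t_i = 9278 days = 25.40 years.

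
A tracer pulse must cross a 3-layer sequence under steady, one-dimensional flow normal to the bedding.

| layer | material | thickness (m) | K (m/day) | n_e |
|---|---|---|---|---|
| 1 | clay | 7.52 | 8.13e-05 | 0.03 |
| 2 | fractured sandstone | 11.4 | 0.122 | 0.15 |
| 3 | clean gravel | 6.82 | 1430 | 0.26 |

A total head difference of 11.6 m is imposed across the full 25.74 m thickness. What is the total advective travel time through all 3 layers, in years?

With flow normal to the layers, continuity requires the same specific discharge q through every layer.
Σ(b_i/K_i) = 7.52/8.13e-05 + 11.4/0.122 + 6.82/1430 = 92590 d.
q = Δh / Σ(b_i/K_i) = 11.6 / 92590 = 0.0001253 m/day.
In each layer the seepage velocity is v_i = q/n_i, so the layer transit time is t_i = b_i·n_i / q:
  layer 1 (clay): t_1 = 7.52 × 0.03 / 0.0001253 = 1801 d
  layer 2 (fractured sandstone): t_2 = 11.4 × 0.15 / 0.0001253 = 13649 d
  layer 3 (clean gravel): t_3 = 6.82 × 0.26 / 0.0001253 = 14154 d
Total t = Σ t_i = 29603 days = 81.05 years.

81.0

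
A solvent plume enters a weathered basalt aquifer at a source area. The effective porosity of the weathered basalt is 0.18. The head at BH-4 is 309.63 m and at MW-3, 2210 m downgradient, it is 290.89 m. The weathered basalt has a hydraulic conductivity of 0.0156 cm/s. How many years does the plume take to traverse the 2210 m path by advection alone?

Convert K: 0.0156 cm/s × 864 = 13.48 m/day.
Hydraulic gradient i = (309.63 − 290.89) / 2210 = 18.74 / 2210 = 0.008480.
Darcy flux q = K · i = 13.48 × 0.008480 = 0.1143 m/day.
Seepage velocity v = q / n_e = 0.1143 / 0.18 = 0.6350 m/day.
Travel time t = L / v = 2210 / 0.6350 = 3481 days = 9.529 years.

9.53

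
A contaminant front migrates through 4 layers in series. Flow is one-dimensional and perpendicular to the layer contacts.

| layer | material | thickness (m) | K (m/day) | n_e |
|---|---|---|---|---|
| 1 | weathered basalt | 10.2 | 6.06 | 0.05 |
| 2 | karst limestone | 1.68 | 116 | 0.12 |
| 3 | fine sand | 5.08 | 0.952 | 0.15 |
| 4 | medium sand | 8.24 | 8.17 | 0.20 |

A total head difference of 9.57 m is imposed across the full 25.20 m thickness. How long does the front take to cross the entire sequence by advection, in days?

With flow normal to the layers, continuity requires the same specific discharge q through every layer.
Σ(b_i/K_i) = 10.2/6.06 + 1.68/116 + 5.08/0.952 + 8.24/8.17 = 8.042 d.
q = Δh / Σ(b_i/K_i) = 9.57 / 8.042 = 1.190 m/day.
In each layer the seepage velocity is v_i = q/n_i, so the layer transit time is t_i = b_i·n_i / q:
  layer 1 (weathered basalt): t_1 = 10.2 × 0.05 / 1.190 = 0.4286 d
  layer 2 (karst limestone): t_2 = 1.68 × 0.12 / 1.190 = 0.1694 d
  layer 3 (fine sand): t_3 = 5.08 × 0.15 / 1.190 = 0.6404 d
  layer 4 (medium sand): t_4 = 8.24 × 0.20 / 1.190 = 1.385 d
Total t = Σ t_i = 2.623 days.

2.62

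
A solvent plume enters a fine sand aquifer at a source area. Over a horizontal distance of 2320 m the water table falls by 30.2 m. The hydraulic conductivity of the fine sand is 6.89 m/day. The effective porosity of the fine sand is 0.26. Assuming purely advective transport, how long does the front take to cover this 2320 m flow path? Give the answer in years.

Hydraulic gradient i = Δh / L = 30.2 / 2320 = 0.01302.
Darcy flux q = K · i = 6.890 × 0.01302 = 0.08969 m/day.
Seepage velocity v = q / n_e = 0.08969 / 0.26 = 0.3450 m/day.
Travel time t = L / v = 2320 / 0.3450 = 6725 days = 18.41 years.

18.4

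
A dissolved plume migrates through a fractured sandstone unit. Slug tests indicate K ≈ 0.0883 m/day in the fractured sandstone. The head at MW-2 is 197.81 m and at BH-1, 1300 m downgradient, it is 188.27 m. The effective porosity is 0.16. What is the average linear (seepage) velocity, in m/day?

Hydraulic gradient i = (197.81 − 188.27) / 1300 = 9.54 / 1300 = 0.007338.
Darcy flux q = K · i = 0.08830 × 0.007338 = 0.0006480 m/day.
Seepage velocity v = q / n_e = 0.0006480 / 0.16 = 0.004050 m/day.

0.00405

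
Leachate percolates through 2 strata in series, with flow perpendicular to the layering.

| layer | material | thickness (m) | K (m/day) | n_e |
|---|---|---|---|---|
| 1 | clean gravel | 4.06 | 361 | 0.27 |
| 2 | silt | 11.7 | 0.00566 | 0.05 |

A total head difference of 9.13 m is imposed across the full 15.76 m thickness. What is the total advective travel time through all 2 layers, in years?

1.04

With flow normal to the layers, continuity requires the same specific discharge q through every layer.
Σ(b_i/K_i) = 4.06/361 + 11.7/0.00566 = 2067 d.
q = Δh / Σ(b_i/K_i) = 9.13 / 2067 = 0.004417 m/day.
In each layer the seepage velocity is v_i = q/n_i, so the layer transit time is t_i = b_i·n_i / q:
  layer 1 (clean gravel): t_1 = 4.06 × 0.27 / 0.004417 = 248.2 d
  layer 2 (silt): t_2 = 11.7 × 0.05 / 0.004417 = 132.5 d
Total t = Σ t_i = 380.6 days = 1.042 years.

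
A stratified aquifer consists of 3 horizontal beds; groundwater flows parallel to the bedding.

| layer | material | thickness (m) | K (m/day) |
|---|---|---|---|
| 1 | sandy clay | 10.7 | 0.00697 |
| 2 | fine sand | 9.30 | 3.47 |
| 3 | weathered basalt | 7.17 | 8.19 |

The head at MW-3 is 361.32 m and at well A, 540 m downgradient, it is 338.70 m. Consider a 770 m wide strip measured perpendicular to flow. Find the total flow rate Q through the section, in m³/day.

2940

Flow is parallel to layering, so each bed carries its own Darcy discharge and the transmissivities add.
Σ(K_i·b_i) = 0.00697×10.7 + 3.47×9.30 + 8.19×7.17 = 91.07 m²/day.
Hydraulic gradient i = (361.32 − 338.70) / 540 = 22.62 / 540 = 0.04189.
Q = Σ(K_i·b_i) · W · i = 91.07 × 770 × 0.04189 = 2937 m³/day.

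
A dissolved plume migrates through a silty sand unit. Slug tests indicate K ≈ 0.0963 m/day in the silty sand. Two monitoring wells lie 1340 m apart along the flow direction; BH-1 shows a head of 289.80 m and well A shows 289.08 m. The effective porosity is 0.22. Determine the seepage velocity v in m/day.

Hydraulic gradient i = (289.80 − 289.08) / 1340 = 0.72 / 1340 = 0.0005373.
Darcy flux q = K · i = 0.09630 × 0.0005373 = 5.174e-05 m/day.
Seepage velocity v = q / n_e = 5.174e-05 / 0.22 = 0.0002352 m/day.

0.000235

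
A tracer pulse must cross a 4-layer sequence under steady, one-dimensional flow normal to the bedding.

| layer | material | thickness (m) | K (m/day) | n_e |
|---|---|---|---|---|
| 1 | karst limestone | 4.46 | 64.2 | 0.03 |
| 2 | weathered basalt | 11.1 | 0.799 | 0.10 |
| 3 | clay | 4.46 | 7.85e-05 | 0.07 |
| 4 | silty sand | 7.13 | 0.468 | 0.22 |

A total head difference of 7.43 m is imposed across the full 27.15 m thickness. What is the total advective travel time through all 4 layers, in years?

With flow normal to the layers, continuity requires the same specific discharge q through every layer.
Σ(b_i/K_i) = 4.46/64.2 + 11.1/0.799 + 4.46/7.85e-05 + 7.13/0.468 = 56844 d.
q = Δh / Σ(b_i/K_i) = 7.43 / 56844 = 0.0001307 m/day.
In each layer the seepage velocity is v_i = q/n_i, so the layer transit time is t_i = b_i·n_i / q:
  layer 1 (karst limestone): t_1 = 4.46 × 0.03 / 0.0001307 = 1024 d
  layer 2 (weathered basalt): t_2 = 11.1 × 0.10 / 0.0001307 = 8492 d
  layer 3 (clay): t_3 = 4.46 × 0.07 / 0.0001307 = 2389 d
  layer 4 (silty sand): t_4 = 7.13 × 0.22 / 0.0001307 = 12001 d
Total t = Σ t_i = 23905 days = 65.45 years.

65.4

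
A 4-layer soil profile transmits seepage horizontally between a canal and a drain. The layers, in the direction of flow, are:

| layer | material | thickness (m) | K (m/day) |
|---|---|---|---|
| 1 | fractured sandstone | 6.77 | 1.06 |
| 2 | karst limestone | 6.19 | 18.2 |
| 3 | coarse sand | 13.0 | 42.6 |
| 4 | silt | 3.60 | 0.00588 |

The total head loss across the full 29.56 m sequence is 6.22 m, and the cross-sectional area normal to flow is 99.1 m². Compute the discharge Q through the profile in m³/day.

Flow is perpendicular to layering, so the layers act in series and the equivalent K is the thickness-weighted harmonic mean.
Total thickness L = 6.77 + 6.19 + 13.0 + 3.60 = 29.56 m.
Σ(b_i/K_i) = 6.77/1.06 + 6.19/18.2 + 13.0/42.6 + 3.60/0.00588 = 619.3 d.
K_eq = L / Σ(b_i/K_i) = 29.56 / 619.3 = 0.04773 m/day.
Q = K_eq · A · (Δh/L) = 0.04773 × 99.1 × (6.22/29.56) = 0.9954 m³/day.

0.995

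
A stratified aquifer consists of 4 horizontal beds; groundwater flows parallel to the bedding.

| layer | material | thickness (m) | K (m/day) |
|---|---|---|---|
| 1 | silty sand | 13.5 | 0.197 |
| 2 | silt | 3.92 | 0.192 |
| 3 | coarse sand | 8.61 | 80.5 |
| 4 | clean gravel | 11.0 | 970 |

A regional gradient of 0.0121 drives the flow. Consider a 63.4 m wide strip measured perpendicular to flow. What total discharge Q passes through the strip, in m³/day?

8720

Flow is parallel to layering, so each bed carries its own Darcy discharge and the transmissivities add.
Σ(K_i·b_i) = 0.197×13.5 + 0.192×3.92 + 80.5×8.61 + 970×11.0 = 11367 m²/day.
Hydraulic gradient i = 0.0121.
Q = Σ(K_i·b_i) · W · i = 11367 × 63.4 × 0.01210 = 8720 m³/day.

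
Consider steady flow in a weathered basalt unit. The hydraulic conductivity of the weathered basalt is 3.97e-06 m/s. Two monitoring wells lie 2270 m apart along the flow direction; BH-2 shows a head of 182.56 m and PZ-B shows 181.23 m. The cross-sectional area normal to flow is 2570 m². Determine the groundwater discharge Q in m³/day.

0.516

Convert K: 3.97e-06 m/s × 86400 = 0.3430 m/day.
Hydraulic gradient i = (182.56 − 181.23) / 2270 = 1.33 / 2270 = 0.0005859.
Darcy's law: Q = K · A · i = 0.3430 × 2570 × 0.0005859 = 0.5165 m³/day.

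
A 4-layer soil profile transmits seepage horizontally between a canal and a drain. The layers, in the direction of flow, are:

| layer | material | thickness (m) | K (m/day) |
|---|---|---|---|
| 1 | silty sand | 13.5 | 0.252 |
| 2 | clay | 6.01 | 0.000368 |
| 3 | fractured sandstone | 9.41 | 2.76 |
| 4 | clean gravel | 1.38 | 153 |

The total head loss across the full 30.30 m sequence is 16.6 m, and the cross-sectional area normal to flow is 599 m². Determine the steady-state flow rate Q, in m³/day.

0.607

Flow is perpendicular to layering, so the layers act in series and the equivalent K is the thickness-weighted harmonic mean.
Total thickness L = 13.5 + 6.01 + 9.41 + 1.38 = 30.30 m.
Σ(b_i/K_i) = 13.5/0.252 + 6.01/0.000368 + 9.41/2.76 + 1.38/153 = 16389 d.
K_eq = L / Σ(b_i/K_i) = 30.30 / 16389 = 0.001849 m/day.
Q = K_eq · A · (Δh/L) = 0.001849 × 599 × (16.6/30.30) = 0.6067 m³/day.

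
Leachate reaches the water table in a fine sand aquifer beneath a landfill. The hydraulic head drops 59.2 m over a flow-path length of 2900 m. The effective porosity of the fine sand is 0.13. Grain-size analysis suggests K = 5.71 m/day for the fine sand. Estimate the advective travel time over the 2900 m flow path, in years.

8.86

Hydraulic gradient i = Δh / L = 59.2 / 2900 = 0.02041.
Darcy flux q = K · i = 5.710 × 0.02041 = 0.1166 m/day.
Seepage velocity v = q / n_e = 0.1166 / 0.13 = 0.8966 m/day.
Travel time t = L / v = 2900 / 0.8966 = 3234 days = 8.855 years.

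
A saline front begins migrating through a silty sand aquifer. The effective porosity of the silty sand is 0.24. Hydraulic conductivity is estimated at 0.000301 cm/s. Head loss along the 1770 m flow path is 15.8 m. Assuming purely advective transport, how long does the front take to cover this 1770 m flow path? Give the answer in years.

501

Convert K: 0.000301 cm/s × 864 = 0.2601 m/day.
Hydraulic gradient i = Δh / L = 15.8 / 1770 = 0.008927.
Darcy flux q = K · i = 0.2601 × 0.008927 = 0.002321 m/day.
Seepage velocity v = q / n_e = 0.002321 / 0.24 = 0.009673 m/day.
Travel time t = L / v = 1770 / 0.009673 = 1.830e+05 days = 501.0 years.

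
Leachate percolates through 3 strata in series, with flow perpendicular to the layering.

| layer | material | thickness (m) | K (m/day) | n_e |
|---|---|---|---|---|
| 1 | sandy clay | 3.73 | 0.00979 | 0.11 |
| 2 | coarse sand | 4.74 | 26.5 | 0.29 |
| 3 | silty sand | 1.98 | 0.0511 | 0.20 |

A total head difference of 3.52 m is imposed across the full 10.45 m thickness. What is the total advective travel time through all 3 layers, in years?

With flow normal to the layers, continuity requires the same specific discharge q through every layer.
Σ(b_i/K_i) = 3.73/0.00979 + 4.74/26.5 + 1.98/0.0511 = 419.9 d.
q = Δh / Σ(b_i/K_i) = 3.52 / 419.9 = 0.008382 m/day.
In each layer the seepage velocity is v_i = q/n_i, so the layer transit time is t_i = b_i·n_i / q:
  layer 1 (sandy clay): t_1 = 3.73 × 0.11 / 0.008382 = 48.95 d
  layer 2 (coarse sand): t_2 = 4.74 × 0.29 / 0.008382 = 164.0 d
  layer 3 (silty sand): t_3 = 1.98 × 0.20 / 0.008382 = 47.24 d
Total t = Σ t_i = 260.2 days = 0.7123 years.

0.712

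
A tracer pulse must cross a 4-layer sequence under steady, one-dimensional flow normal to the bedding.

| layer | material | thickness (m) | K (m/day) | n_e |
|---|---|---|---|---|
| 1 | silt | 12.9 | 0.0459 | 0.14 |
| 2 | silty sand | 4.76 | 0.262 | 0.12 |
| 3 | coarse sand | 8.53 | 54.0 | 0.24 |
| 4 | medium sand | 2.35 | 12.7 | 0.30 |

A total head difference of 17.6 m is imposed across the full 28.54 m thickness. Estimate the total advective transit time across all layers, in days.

87.3

With flow normal to the layers, continuity requires the same specific discharge q through every layer.
Σ(b_i/K_i) = 12.9/0.0459 + 4.76/0.262 + 8.53/54.0 + 2.35/12.7 = 299.6 d.
q = Δh / Σ(b_i/K_i) = 17.6 / 299.6 = 0.05875 m/day.
In each layer the seepage velocity is v_i = q/n_i, so the layer transit time is t_i = b_i·n_i / q:
  layer 1 (silt): t_1 = 12.9 × 0.14 / 0.05875 = 30.74 d
  layer 2 (silty sand): t_2 = 4.76 × 0.12 / 0.05875 = 9.722 d
  layer 3 (coarse sand): t_3 = 8.53 × 0.24 / 0.05875 = 34.84 d
  layer 4 (medium sand): t_4 = 2.35 × 0.30 / 0.05875 = 12.00 d
Total t = Σ t_i = 87.30 days.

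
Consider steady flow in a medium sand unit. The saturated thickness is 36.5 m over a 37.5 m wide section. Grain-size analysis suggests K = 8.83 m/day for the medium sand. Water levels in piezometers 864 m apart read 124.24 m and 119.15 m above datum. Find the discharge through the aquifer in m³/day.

71.2

Cross-sectional area A = 37.5 × 36.5 = 1369 m².
Hydraulic gradient i = (124.24 − 119.15) / 864 = 5.09 / 864 = 0.005891.
Darcy's law: Q = K · A · i = 8.830 × 1369 × 0.005891 = 71.20 m³/day.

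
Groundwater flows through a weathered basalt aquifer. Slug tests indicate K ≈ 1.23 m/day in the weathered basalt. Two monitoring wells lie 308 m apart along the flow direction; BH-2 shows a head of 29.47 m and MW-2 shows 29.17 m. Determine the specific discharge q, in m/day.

Hydraulic gradient i = (29.47 − 29.17) / 308 = 0.3 / 308 = 0.0009740.
Specific discharge q = K · i = 1.230 × 0.0009740 = 0.001198 m/day.

0.00120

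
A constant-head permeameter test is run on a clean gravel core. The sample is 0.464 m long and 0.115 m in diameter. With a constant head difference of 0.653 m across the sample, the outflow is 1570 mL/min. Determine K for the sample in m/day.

155

Cross-sectional area A = π·(d/2)² = π × (0.115/2)² = 0.01039 m².
Convert discharge: 1570 mL/min = 2.617e-05 m³/s.
Darcy's law rearranged: K = Q·L / (A·Δh) = 2.617e-05 × 0.464 / (0.01039 × 0.653) = 0.001790 m/s = 154.7 m/day.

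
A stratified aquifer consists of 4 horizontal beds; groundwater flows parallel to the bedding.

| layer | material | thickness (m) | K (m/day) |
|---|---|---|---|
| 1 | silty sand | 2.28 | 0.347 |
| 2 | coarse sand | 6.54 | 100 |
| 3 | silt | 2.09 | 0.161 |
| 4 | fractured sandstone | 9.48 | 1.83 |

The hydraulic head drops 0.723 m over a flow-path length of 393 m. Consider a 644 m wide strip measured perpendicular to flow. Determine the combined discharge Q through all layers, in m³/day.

797

Flow is parallel to layering, so each bed carries its own Darcy discharge and the transmissivities add.
Σ(K_i·b_i) = 0.347×2.28 + 100×6.54 + 0.161×2.09 + 1.83×9.48 = 672.5 m²/day.
Hydraulic gradient i = Δh / L = 0.723 / 393 = 0.001840.
Q = Σ(K_i·b_i) · W · i = 672.5 × 644 × 0.001840 = 796.7 m³/day.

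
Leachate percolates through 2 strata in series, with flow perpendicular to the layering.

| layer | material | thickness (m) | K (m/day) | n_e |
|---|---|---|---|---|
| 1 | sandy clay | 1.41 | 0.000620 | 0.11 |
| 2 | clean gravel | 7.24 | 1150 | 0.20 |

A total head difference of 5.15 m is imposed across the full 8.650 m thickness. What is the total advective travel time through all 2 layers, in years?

With flow normal to the layers, continuity requires the same specific discharge q through every layer.
Σ(b_i/K_i) = 1.41/0.000620 + 7.24/1150 = 2274 d.
q = Δh / Σ(b_i/K_i) = 5.15 / 2274 = 0.002265 m/day.
In each layer the seepage velocity is v_i = q/n_i, so the layer transit time is t_i = b_i·n_i / q:
  layer 1 (sandy clay): t_1 = 1.41 × 0.11 / 0.002265 = 68.49 d
  layer 2 (clean gravel): t_2 = 7.24 × 0.20 / 0.002265 = 639.4 d
Total t = Σ t_i = 707.9 days = 1.938 years.

1.94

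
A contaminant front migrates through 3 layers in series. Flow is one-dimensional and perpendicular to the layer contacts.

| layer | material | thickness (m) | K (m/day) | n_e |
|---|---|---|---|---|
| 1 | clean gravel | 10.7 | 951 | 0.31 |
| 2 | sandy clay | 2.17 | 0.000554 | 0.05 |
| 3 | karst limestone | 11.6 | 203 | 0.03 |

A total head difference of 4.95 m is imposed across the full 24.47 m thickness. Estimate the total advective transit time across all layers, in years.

With flow normal to the layers, continuity requires the same specific discharge q through every layer.
Σ(b_i/K_i) = 10.7/951 + 2.17/0.000554 + 11.6/203 = 3917 d.
q = Δh / Σ(b_i/K_i) = 4.95 / 3917 = 0.001264 m/day.
In each layer the seepage velocity is v_i = q/n_i, so the layer transit time is t_i = b_i·n_i / q:
  layer 1 (clean gravel): t_1 = 10.7 × 0.31 / 0.001264 = 2625 d
  layer 2 (sandy clay): t_2 = 2.17 × 0.05 / 0.001264 = 85.86 d
  layer 3 (karst limestone): t_3 = 11.6 × 0.03 / 0.001264 = 275.4 d
Total t = Σ t_i = 2986 days = 8.175 years.

8.18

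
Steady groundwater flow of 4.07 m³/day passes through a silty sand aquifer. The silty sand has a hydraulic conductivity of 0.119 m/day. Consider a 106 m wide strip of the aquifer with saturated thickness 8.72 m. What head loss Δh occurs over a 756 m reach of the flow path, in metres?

28.0

Cross-sectional area A = 106 × 8.72 = 924.3 m².
From Q = K·A·i, i = Q / (K·A) = 4.07 / (0.1190 × 924.3) = 0.03700.
Head loss Δh = i · L = 0.03700 × 756 = 27.97 m.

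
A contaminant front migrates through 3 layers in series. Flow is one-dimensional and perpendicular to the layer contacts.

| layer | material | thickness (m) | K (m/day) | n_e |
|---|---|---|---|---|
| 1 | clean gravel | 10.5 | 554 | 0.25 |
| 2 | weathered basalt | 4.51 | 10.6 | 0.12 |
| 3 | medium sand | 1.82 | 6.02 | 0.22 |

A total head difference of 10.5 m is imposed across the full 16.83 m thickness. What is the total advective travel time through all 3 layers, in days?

0.254

With flow normal to the layers, continuity requires the same specific discharge q through every layer.
Σ(b_i/K_i) = 10.5/554 + 4.51/10.6 + 1.82/6.02 = 0.7468 d.
q = Δh / Σ(b_i/K_i) = 10.5 / 0.7468 = 14.06 m/day.
In each layer the seepage velocity is v_i = q/n_i, so the layer transit time is t_i = b_i·n_i / q:
  layer 1 (clean gravel): t_1 = 10.5 × 0.25 / 14.06 = 0.1867 d
  layer 2 (weathered basalt): t_2 = 4.51 × 0.12 / 14.06 = 0.03849 d
  layer 3 (medium sand): t_3 = 1.82 × 0.22 / 14.06 = 0.02848 d
Total t = Σ t_i = 0.2537 days.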